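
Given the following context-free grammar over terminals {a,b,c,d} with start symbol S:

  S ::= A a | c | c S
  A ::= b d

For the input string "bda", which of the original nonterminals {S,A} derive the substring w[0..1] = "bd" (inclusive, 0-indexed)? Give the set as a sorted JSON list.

Convert to CNF:
  S -> A T2 | T3 S | c
  A -> T0 T1
  T0 -> b
  T1 -> d
  T2 -> a
  T3 -> c

CYK fill — only the sub-triangle for w[0..1]:
  [0..0]={T0}  "b"  orig:{}
  [1..1]={T1}  "d"  orig:{}
  [0..1]={A}  "bd"

Original NTs in T[0,1] deriving "bd": ["A"]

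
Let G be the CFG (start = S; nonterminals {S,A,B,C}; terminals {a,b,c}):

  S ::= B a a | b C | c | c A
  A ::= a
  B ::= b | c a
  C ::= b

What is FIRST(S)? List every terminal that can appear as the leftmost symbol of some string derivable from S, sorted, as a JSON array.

Compute FIRST by fixpoint:
round 1:
  A via A→a: +{a}
  B via B→b: +{b}
  B via B→c a: +{c}
  C via C→b: +{b}
  S via S→B a a: +{b,c}
  FIRST(S)={b,c}  FIRST(A)={a}  FIRST(B)={b,c}  FIRST(C)={b}
round 2: (stable)
  FIRST(S)={b,c}  FIRST(A)={a}  FIRST(B)={b,c}  FIRST(C)={b}

FIRST(S) = ["b", "c"]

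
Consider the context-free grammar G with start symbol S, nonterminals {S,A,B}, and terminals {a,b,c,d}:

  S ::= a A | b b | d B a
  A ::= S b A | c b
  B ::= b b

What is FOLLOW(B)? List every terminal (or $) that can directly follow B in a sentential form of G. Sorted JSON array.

FIRST sets, iterate to fixpoint:
iter 1:
  A via A→c b: +{c}
  B via B→b b: +{b}
  S via S→a A: +{a}
  S via S→b b: +{b}
  S via S→d B a: +{d}
  FIRST(S)={a,b,d}  FIRST(A)={c}  FIRST(B)={b}
iter 2:
  A via A→S b A: +{a,b,d}
  FIRST(S)={a,b,d}  FIRST(A)={a,b,c,d}  FIRST(B)={b}
iter 3: — fixpoint
  FIRST(S)={a,b,d}  FIRST(A)={a,b,c,d}  FIRST(B)={b}

FOLLOW sets:
initialize: $ ∈ FOLLOW(S)
round 1:
  A→S b A: FOLLOW(S) ⊇ FIRST(b) = {b}; new: +{b}
  S→a A: FOLLOW(A) ⊇ FOLLOW(S) ⊇ {$,b}; new: +{$,b}
  S→d B a: FOLLOW(B) ⊇ FIRST(a) = {a}; new: +{a}
  S: {$,b}  A: {$,b}  B: {a}
round 2: done
  S: {$,b}  A: {$,b}  B: {a}

FOLLOW(B) = ["a"]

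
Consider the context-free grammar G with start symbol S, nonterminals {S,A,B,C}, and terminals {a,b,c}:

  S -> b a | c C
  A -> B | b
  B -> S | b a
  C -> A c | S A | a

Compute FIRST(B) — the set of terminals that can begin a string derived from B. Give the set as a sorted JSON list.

FIRST sets, iterate to fixpoint:
iter 1:
  A via A→b: +{b}
  B via B→b a: +{b}
  C via C→A c: +{b}
  C via C→a: +{a}
  S via S→b a: +{b}
  S via S→c C: +{c}
  S: {b,c}  A: {b}  B: {b}  C: {a,b}
iter 2:
  B via B→S: +{c}
  C via C→S A: +{c}
  S: {b,c}  A: {b}  B: {b,c}  C: {a,b,c}
iter 3:
  A via A→B: +{c}
  S: {b,c}  A: {b,c}  B: {b,c}  C: {a,b,c}
iter 4: (stable)
  S: {b,c}  A: {b,c}  B: {b,c}  C: {a,b,c}

FIRST(B) = ["b", "c"]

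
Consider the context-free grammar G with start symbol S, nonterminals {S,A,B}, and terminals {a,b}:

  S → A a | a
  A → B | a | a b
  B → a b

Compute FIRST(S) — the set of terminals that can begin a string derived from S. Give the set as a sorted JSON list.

Compute FIRST by fixpoint:
iter 1:
  A via A→a: +{a}
  B via B→a b: +{a}
  S via S→A a: +{a}
  FIRST[S]={a}  FIRST[A]={a}  FIRST[B]={a}
iter 2: done
  FIRST[S]={a}  FIRST[A]={a}  FIRST[B]={a}

FIRST(S) = ["a"]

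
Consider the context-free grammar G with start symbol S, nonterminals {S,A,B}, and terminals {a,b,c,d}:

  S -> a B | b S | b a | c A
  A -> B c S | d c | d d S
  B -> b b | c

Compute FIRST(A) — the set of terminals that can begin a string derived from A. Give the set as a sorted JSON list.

FIRST sets, iterate to fixpoint:
round 1:
  A via A→d c: +{d}
  B via B→b b: +{b}
  B via B→c: +{c}
  S via S→a B: +{a}
  S via S→b S: +{b}
  S via S→c A: +{c}
  FIRST(S)={a,b,c}  FIRST(A)={d}  FIRST(B)={b,c}
round 2:
  A via A→B c S: +{b,c}
  FIRST(S)={a,b,c}  FIRST(A)={b,c,d}  FIRST(B)={b,c}
round 3: (no change)
  FIRST(S)={a,b,c}  FIRST(A)={b,c,d}  FIRST(B)={b,c}

FIRST(A) = ["b", "c", "d"]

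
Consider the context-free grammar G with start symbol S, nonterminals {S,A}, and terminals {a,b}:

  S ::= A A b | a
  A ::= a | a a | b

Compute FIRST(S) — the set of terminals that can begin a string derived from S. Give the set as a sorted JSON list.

FIRST iteration:
iter 1:
  A via A→a: +{a}
  A via A→b: +{b}
  S via S→A A b: +{a,b}
  FIRST[S]={a,b}  FIRST[A]={a,b}
iter 2: (stable)
  FIRST[S]={a,b}  FIRST[A]={a,b}

FIRST(S) = ["a", "b"]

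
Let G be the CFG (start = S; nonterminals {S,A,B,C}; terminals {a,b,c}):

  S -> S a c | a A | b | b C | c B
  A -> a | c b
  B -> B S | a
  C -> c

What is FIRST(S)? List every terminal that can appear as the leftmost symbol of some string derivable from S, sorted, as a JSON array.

FIRST sets, iterate to fixpoint:
pass 1:
  A via A→a: +{a}
  A via A→c b: +{c}
  B via B→a: +{a}
  C via C→c: +{c}
  S via S→a A: +{a}
  S via S→b: +{b}
  S via S→c B: +{c}
  S: {a,b,c}  A: {a,c}  B: {a}  C: {c}
pass 2: — fixpoint
  S: {a,b,c}  A: {a,c}  B: {a}  C: {c}

FIRST(S) = ["a", "b", "c"]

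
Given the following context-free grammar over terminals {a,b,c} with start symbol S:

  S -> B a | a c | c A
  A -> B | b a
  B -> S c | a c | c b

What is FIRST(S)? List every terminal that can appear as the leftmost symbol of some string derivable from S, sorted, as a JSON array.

FIRST sets, iterate to fixpoint:
[1]
  A via A→b a: +{b}
  B via B→a c: +{a}
  B via B→c b: +{c}
  S via S→B a: +{a,c}
  S: {a,c}  A: {b}  B: {a,c}
[2]
  A via A→B: +{a,c}
  S: {a,c}  A: {a,b,c}  B: {a,c}
[3] done
  S: {a,c}  A: {a,b,c}  B: {a,c}

FIRST(S) = ["a", "c"]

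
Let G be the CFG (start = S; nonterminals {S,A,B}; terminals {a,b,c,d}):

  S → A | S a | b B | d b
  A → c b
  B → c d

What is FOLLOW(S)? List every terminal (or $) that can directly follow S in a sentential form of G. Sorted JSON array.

Compute FIRST by fixpoint:
[1]
  A via A→c b: +{c}
  B via B→c d: +{c}
  S via S→A: +{c}
  S via S→b B: +{b}
  S via S→d b: +{d}
  FIRST[S]={b,c,d}  FIRST[A]={c}  FIRST[B]={c}
[2] (no change)
  FIRST[S]={b,c,d}  FIRST[A]={c}  FIRST[B]={c}

Compute FOLLOW by fixpoint:
FOLLOW(S) := {$}
[1]
  S→A: FOLLOW(A) ⊇ FOLLOW(S) ⊇ {$}; new: +{$}
  S→S a: FOLLOW(S) ⊇ FIRST(a) = {a}; new: +{a}
  S→b B: FOLLOW(B) ⊇ FOLLOW(S) ⊇ {$,a}; new: +{$,a}
  FOLLOW[S]={$,a}  FOLLOW[A]={$}  FOLLOW[B]={$,a}
[2]
  S→A: FOLLOW(A) ⊇ FOLLOW(S) ⊇ {$,a}; new: +{a}
  FOLLOW[S]={$,a}  FOLLOW[A]={$,a}  FOLLOW[B]={$,a}
[3] done
  FOLLOW[S]={$,a}  FOLLOW[A]={$,a}  FOLLOW[B]={$,a}

FOLLOW(S) = ["$", "a"]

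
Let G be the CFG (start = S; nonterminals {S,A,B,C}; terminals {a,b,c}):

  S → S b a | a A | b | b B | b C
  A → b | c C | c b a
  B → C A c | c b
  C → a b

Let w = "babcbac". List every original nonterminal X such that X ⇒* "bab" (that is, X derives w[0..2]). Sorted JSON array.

CNF form of G:
  S -> S X5 | T1 B | T1 C | T2 A | b
  A -> T0 C | T0 X3 | b
  B -> C X4 | T0 T1
  C -> T2 T1
  T0 -> c
  T1 -> b
  T2 -> a
  X3 -> T1 T2
  X4 -> A T0
  X5 -> T1 T2

CYK fill, restricted to cells inside w[0..2]:
  cell(0,0) b: {A,S,T1}  orig:{A,S}
  cell(1,1) a: {T2}  orig:{}
  cell(2,2) b: {A,S,T1}  orig:{A,S}
  cell(0,1) ba: {X3,X5}  orig:{}
  cell(1,2) ab: {C,S}
  cell(0,2) bab: {S}

Original NTs in T[0,2] deriving "bab": ["S"]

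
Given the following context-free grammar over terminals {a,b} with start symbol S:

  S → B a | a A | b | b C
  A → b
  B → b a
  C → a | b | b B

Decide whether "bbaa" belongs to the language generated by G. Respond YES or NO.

CNF form of G:
  S -> B T1 | T0 C | T1 A | b
  A -> b
  B -> T0 T1
  C -> T0 B | a | b
  T0 -> b
  T1 -> a

CYK table (by increasing span):
  cell(0,0) b: {A,C,S,T0}  orig:{A,C,S}
  cell(1,1) b: {A,C,S,T0}  orig:{A,C,S}
  cell(2,2) a: {C,T1}  orig:{C}
  cell(3,3) a: {C,T1}  orig:{C}
  cell(0,1) bb: {S}
  cell(1,2) ba: {B,S}
  cell(2,3) aa: ∅
  cell(0,2) bba: {C}
  cell(1,3) baa: {S}
  cell(0,3) bbaa: ∅

S ∉ T[0,3] ⇒ NO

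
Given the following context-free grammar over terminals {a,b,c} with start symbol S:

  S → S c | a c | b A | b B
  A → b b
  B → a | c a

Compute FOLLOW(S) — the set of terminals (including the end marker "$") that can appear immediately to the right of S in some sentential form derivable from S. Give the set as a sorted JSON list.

Compute FIRST by fixpoint:
pass 1:
  A via A→b b: +{b}
  B via B→a: +{a}
  B via B→c a: +{c}
  S via S→a c: +{a}
  S via S→b A: +{b}
  FIRST(S)={a,b}  FIRST(A)={b}  FIRST(B)={a,c}
pass 2: done
  FIRST(S)={a,b}  FIRST(A)={b}  FIRST(B)={a,c}

FOLLOW sets:
initialize: $ ∈ FOLLOW(S)
pass 1:
  S→S c: FOLLOW(S) ⊇ FIRST(c) = {c}; new: +{c}
  S→b A: FOLLOW(A) ⊇ FOLLOW(S) ⊇ {$,c}; new: +{$,c}
  S→b B: FOLLOW(B) ⊇ FOLLOW(S) ⊇ {$,c}; new: +{$,c}
  S: {$,c}  A: {$,c}  B: {$,c}
pass 2: (stable)
  S: {$,c}  A: {$,c}  B: {$,c}

FOLLOW(S) = ["$", "c"]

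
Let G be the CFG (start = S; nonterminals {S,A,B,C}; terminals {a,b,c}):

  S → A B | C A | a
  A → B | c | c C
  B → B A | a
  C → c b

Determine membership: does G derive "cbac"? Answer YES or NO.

CNF form of G:
  S -> A B | C A | a
  A -> B A | T0 C | a | c
  B -> B A | a
  C -> T0 T1
  T0 -> c
  T1 -> b

CYK table (by increasing span):
  T[0,0] 'c' = {A,T0}  orig:{A}
  T[1,1] 'b' = {T1}  orig:{}
  T[2,2] 'a' = {A,B,S}
  T[3,3] 'c' = {A,T0}  orig:{A}
  T[0,1] 'cb' = {C}
  T[1,2] 'ba' = ∅
  T[2,3] 'ac' = {A,B}
  T[0,2] 'cba' = {S}
  T[1,3] 'bac' = ∅
  T[0,3] 'cbac' = {S}

S ∈ T[0,3] ⇒ YES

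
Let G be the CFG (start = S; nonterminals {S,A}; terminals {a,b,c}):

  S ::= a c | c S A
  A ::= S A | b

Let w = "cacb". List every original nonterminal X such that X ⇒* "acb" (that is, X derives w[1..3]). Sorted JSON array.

Convert to CNF:
  S -> T0 T1 | T1 X2
  A -> S A | b
  T0 -> a
  T1 -> c
  X2 -> S A

Fill CYK table bottom-up (cells [i..j] with 1 ≤ i ≤ j ≤ 3 only):
  T[1,1] 'a' = {T0}  orig:{}
  T[2,2] 'c' = {T1}  orig:{}
  T[3,3] 'b' = {A}
  T[1,2] 'ac' = {S}
  T[2,3] 'cb' = ∅
  T[1,3] 'acb' = {A,X2}  orig:{A}

Original NTs in T[1,3] deriving "acb": ["A"]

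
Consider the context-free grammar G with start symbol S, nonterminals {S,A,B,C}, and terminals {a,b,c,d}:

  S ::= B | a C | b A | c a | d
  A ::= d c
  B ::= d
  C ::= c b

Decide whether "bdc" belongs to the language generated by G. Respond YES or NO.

Convert to CNF:
  S -> T1 T3 | T2 A | T3 C | d
  A -> T0 T1
  B -> d
  C -> T1 T2
  T0 -> d
  T1 -> c
  T2 -> b
  T3 -> a

CYK table (by increasing span):
  T[0,0] 'b' = {T2}  orig:{}
  T[1,1] 'd' = {B,S,T0}  orig:{B,S}
  T[2,2] 'c' = {T1}  orig:{}
  T[0,1] 'bd' = ∅
  T[1,2] 'dc' = {A}
  T[0,2] 'bdc' = {S}

S ∈ T[0,2] ⇒ YES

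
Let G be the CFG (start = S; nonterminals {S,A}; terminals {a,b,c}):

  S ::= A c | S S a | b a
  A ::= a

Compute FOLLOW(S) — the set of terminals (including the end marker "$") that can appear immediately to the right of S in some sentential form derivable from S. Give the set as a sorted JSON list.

Compute FIRST by fixpoint:
iter 1:
  A via A→a: +{a}
  S via S→A c: +{a}
  S via S→b a: +{b}
  FIRST(S)={a,b}  FIRST(A)={a}
iter 2: (stable)
  FIRST(S)={a,b}  FIRST(A)={a}

FOLLOW iteration:
initialize: $ ∈ FOLLOW(S)
round 1:
  S→A c: FOLLOW(A) ⊇ FIRST(c) = {c}; new: +{c}
  S→S S a: FOLLOW(S) ⊇ FIRST(S) = {a,b}; new: +{a,b}
  S: {$,a,b}  A: {c}
round 2: (no change)
  S: {$,a,b}  A: {c}

FOLLOW(S) = ["$", "a", "b"]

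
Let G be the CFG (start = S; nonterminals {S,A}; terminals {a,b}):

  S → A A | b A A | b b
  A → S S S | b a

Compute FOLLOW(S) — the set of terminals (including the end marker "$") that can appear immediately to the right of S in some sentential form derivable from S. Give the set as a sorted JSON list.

FIRST sets, iterate to fixpoint:
pass 1:
  A via A→b a: +{b}
  S via S→A A: +{b}
  FIRST[S]={b}  FIRST[A]={b}
pass 2: (no change)
  FIRST[S]={b}  FIRST[A]={b}

FOLLOW sets:
seed FOLLOW(S) with $
pass 1:
  A→S S S: FOLLOW(S) ⊇ FIRST(S) = {b}; new: +{b}
  S→A A: FOLLOW(A) ⊇ FIRST(A) = {b}; new: +{b}
  S→A A: FOLLOW(A) ⊇ FOLLOW(S) ⊇ {$,b}; new: +{$}
  S: {$,b}  A: {$,b}
pass 2: (stable)
  S: {$,b}  A: {$,b}

FOLLOW(S) = ["$", "b"]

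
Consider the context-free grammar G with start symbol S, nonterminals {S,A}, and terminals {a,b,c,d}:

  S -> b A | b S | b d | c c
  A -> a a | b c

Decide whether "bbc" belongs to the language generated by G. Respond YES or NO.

CNF form of G:
  S -> T1 A | T1 S | T1 T3 | T2 T2
  A -> T0 T0 | T1 T2
  T0 -> a
  T1 -> b
  T2 -> c
  T3 -> d

CYK fill:
  [0..0]={T1}  "b"  orig:{}
  [1..1]={T1}  "b"  orig:{}
  [2..2]={T2}  "c"  orig:{}
  [0..1]=∅  "bb"
  [1..2]={A}  "bc"
  [0..2]={S}  "bbc"

S ∈ T[0,2] ⇒ YES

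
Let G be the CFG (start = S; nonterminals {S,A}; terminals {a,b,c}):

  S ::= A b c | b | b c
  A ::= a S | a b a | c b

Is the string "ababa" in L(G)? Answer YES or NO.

Convert to CNF:
  S -> A X4 | T1 T2 | b
  A -> T0 S | T0 X3 | T2 T1
  T0 -> a
  T1 -> b
  T2 -> c
  X3 -> T1 T0
  X4 -> T1 T2

CYK table (by increasing span):
  cell(0,0) a: {T0}  orig:{}
  cell(1,1) b: {S,T1}  orig:{S}
  cell(2,2) a: {T0}  orig:{}
  cell(3,3) b: {S,T1}  orig:{S}
  cell(4,4) a: {T0}  orig:{}
  cell(0,1) ab: {A}
  cell(1,2) ba: {X3}  orig:{}
  cell(2,3) ab: {A}
  cell(3,4) ba: {X3}  orig:{}
  cell(0,2) aba: {A}
  cell(1,3) bab: ∅
  cell(2,4) aba: {A}
  cell(0,3) abab: ∅
  cell(1,4) baba: ∅
  cell(0,4) ababa: ∅

S ∉ T[0,4] ⇒ NO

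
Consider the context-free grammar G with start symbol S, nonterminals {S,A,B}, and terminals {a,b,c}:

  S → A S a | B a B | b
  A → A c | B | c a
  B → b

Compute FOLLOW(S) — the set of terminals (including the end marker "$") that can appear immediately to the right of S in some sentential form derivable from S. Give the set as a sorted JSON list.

Compute FIRST by fixpoint:
iter 1:
  A via A→c a: +{c}
  B via B→b: +{b}
  S via S→A S a: +{c}
  S via S→B a B: +{b}
  S: {b,c}  A: {c}  B: {b}
iter 2:
  A via A→B: +{b}
  S: {b,c}  A: {b,c}  B: {b}
iter 3: — fixpoint
  S: {b,c}  A: {b,c}  B: {b}

FOLLOW sets:
initialize: $ ∈ FOLLOW(S)
iter 1:
  A→A c: FOLLOW(A) ⊇ FIRST(c) = {c}; new: +{c}
  A→B: FOLLOW(B) ⊇ FOLLOW(A) ⊇ {c}; new: +{c}
  S→A S a: FOLLOW(A) ⊇ FIRST(S) = {b,c}; new: +{b}
  S→A S a: FOLLOW(S) ⊇ FIRST(a) = {a}; new: +{a}
  S→B a B: FOLLOW(B) ⊇ FIRST(a) = {a}; new: +{a}
  S→B a B: FOLLOW(B) ⊇ FOLLOW(S) ⊇ {$,a}; new: +{$}
  FOLLOW[S]={$,a}  FOLLOW[A]={b,c}  FOLLOW[B]={$,a,c}
iter 2:
  A→B: FOLLOW(B) ⊇ FOLLOW(A) ⊇ {b,c}; new: +{b}
  FOLLOW[S]={$,a}  FOLLOW[A]={b,c}  FOLLOW[B]={$,a,b,c}
iter 3: (stable)
  FOLLOW[S]={$,a}  FOLLOW[A]={b,c}  FOLLOW[B]={$,a,b,c}

FOLLOW(S) = ["$", "a"]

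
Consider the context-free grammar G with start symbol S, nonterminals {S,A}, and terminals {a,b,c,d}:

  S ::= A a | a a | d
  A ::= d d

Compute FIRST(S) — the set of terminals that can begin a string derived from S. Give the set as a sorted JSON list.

FIRST sets, iterate to fixpoint:
pass 1:
  A via A→d d: +{d}
  S via S→A a: +{d}
  S via S→a a: +{a}
  S: {a,d}  A: {d}
pass 2: — fixpoint
  S: {a,d}  A: {d}

FIRST(S) = ["a", "d"]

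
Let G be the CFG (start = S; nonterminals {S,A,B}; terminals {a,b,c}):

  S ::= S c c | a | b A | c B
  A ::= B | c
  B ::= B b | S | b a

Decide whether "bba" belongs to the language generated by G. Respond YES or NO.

Convert to CNF:
  S -> S X5 | T0 A | T1 B | a
  A -> B T0 | S X3 | T0 A | T0 T2 | T1 B | a | c
  B -> B T0 | S X4 | T0 A | T0 T2 | T1 B | a
  T0 -> b
  T1 -> c
  T2 -> a
  X3 -> T1 T1
  X4 -> T1 T1
  X5 -> T1 T1

CYK fill:
  T[0,0] 'b' = {T0}  orig:{}
  T[1,1] 'b' = {T0}  orig:{}
  T[2,2] 'a' = {A,B,S,T2}  orig:{A,B,S}
  T[0,1] 'bb' = ∅
  T[1,2] 'ba' = {A,B,S}
  T[0,2] 'bba' = {A,B,S}

S ∈ T[0,2] ⇒ YES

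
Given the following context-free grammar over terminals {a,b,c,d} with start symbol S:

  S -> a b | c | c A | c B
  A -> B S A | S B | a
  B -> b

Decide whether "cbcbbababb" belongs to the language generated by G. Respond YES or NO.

Convert to CNF:
  S -> T0 T1 | T2 A | T2 B | c
  A -> B X3 | S B | a
  B -> b
  T0 -> a
  T1 -> b
  T2 -> c
  X3 -> S A

CYK fill:
  T[0,0] 'c' = {S,T2}  orig:{S}
  T[1,1] 'b' = {B,T1}  orig:{B}
  T[2,2] 'c' = {S,T2}  orig:{S}
  T[3,3] 'b' = {B,T1}  orig:{B}
  T[4,4] 'b' = {B,T1}  orig:{B}
  T[5,5] 'a' = {A,T0}  orig:{A}
  T[6,6] 'b' = {B,T1}  orig:{B}
  T[7,7] 'a' = {A,T0}  orig:{A}
  T[8,8] 'b' = {B,T1}  orig:{B}
  T[9,9] 'b' = {B,T1}  orig:{B}
  T[0,1] 'cb' = {A,S}
  T[1,2] 'bc' = ∅
  T[2,3] 'cb' = {A,S}
  T[3,4] 'bb' = ∅
  T[4,5] 'ba' = ∅
  T[5,6] 'ab' = {S}
  T[6,7] 'ba' = ∅
  T[7,8] 'ab' = {S}
  T[8,9] 'bb' = ∅
  T[0,2] 'cbc' = ∅
  T[1,3] 'bcb' = ∅
  T[2,4] 'cbb' = {A}
  T[3,5] 'bba' = ∅
  T[4,6] 'bab' = ∅
  T[5,7] 'aba' = {X3}  orig:{}
  T[6,8] 'bab' = ∅
  T[7,9] 'abb' = {A}
  T[0,3] 'cbcb' = {X3}  orig:{}
  T[1,4] 'bcbb' = ∅
  T[2,5] 'cbba' = ∅
  T[3,6] 'bbab' = ∅
  T[4,7] 'baba' = {A}
  T[5,8] 'abab' = ∅
  T[6,9] 'babb' = ∅
  T[0,4] 'cbcbb' = {X3}  orig:{}
  T[1,5] 'bcbba' = ∅
  T[2,6] 'cbbab' = ∅
  T[3,7] 'bbaba' = ∅
  T[4,8] 'babab' = ∅
  T[5,9] 'ababb' = {X3}  orig:{}
  T[0,5] 'cbcbba' = ∅
  T[1,6] 'bcbbab' = ∅
  T[2,7] 'cbbaba' = {X3}  orig:{}
  T[3,8] 'bbabab' = ∅
  T[4,9] 'bababb' = {A}
  T[0,6] 'cbcbbab' = ∅
  T[1,7] 'bcbbaba' = {A}
  T[2,8] 'cbbabab' = ∅
  T[3,9] 'bbababb' = ∅
  T[0,7] 'cbcbbaba' = {S,X3}  orig:{S}
  T[1,8] 'bcbbabab' = ∅
  T[2,9] 'cbbababb' = {X3}  orig:{}
  T[0,8] 'cbcbbabab' = {A}
  T[1,9] 'bcbbababb' = {A}
  T[0,9] 'cbcbbababb' = {S,X3}  orig:{S}

S ∈ T[0,9] ⇒ YES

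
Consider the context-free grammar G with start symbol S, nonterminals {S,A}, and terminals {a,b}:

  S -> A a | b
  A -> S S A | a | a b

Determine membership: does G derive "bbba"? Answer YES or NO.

CNF form of G:
  S -> A T0 | b
  A -> S X2 | T0 T1 | a
  T0 -> a
  T1 -> b
  X2 -> S A

Fill CYK table bottom-up:
  cell(0,0) b: {S,T1}  orig:{S}
  cell(1,1) b: {S,T1}  orig:{S}
  cell(2,2) b: {S,T1}  orig:{S}
  cell(3,3) a: {A,T0}  orig:{A}
  cell(0,1) bb: ∅
  cell(1,2) bb: ∅
  cell(2,3) ba: {X2}  orig:{}
  cell(0,2) bbb: ∅
  cell(1,3) bba: {A}
  cell(0,3) bbba: {X2}  orig:{}

S ∉ T[0,3] ⇒ NO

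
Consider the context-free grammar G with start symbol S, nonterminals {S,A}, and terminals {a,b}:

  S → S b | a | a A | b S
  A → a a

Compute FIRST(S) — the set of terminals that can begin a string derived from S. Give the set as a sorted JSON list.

FIRST sets, iterate to fixpoint:
iter 1:
  A via A→a a: +{a}
  S via S→a: +{a}
  S via S→b S: +{b}
  S: {a,b}  A: {a}
iter 2: done
  S: {a,b}  A: {a}

FIRST(S) = ["a", "b"]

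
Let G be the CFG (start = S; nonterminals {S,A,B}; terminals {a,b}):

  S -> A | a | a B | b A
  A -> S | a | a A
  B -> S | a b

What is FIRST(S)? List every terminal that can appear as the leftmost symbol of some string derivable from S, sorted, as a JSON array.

FIRST iteration:
[1]
  A via A→a: +{a}
  B via B→a b: +{a}
  S via S→A: +{a}
  S via S→b A: +{b}
  S: {a,b}  A: {a}  B: {a}
[2]
  A via A→S: +{b}
  B via B→S: +{b}
  S: {a,b}  A: {a,b}  B: {a,b}
[3] (no change)
  S: {a,b}  A: {a,b}  B: {a,b}

FIRST(S) = ["a", "b"]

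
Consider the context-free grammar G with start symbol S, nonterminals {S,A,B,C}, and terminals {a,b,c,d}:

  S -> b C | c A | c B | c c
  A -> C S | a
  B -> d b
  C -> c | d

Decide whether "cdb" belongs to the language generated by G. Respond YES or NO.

Convert to CNF:
  S -> T1 C | T2 A | T2 B | T2 T2
  A -> C S | a
  B -> T0 T1
  C -> c | d
  T0 -> d
  T1 -> b
  T2 -> c

CYK table (by increasing span):
  cell(0,0) c: {C,T2}  orig:{C}
  cell(1,1) d: {C,T0}  orig:{C}
  cell(2,2) b: {T1}  orig:{}
  cell(0,1) cd: ∅
  cell(1,2) db: {B}
  cell(0,2) cdb: {S}

S ∈ T[0,2] ⇒ YES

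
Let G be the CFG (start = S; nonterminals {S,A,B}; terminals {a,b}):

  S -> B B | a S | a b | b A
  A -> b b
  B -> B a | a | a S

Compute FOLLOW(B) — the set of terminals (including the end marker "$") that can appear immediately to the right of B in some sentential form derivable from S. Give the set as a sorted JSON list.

FIRST iteration:
iter 1:
  A via A→b b: +{b}
  B via B→a: +{a}
  S via S→B B: +{a}
  S via S→b A: +{b}
  S: {a,b}  A: {b}  B: {a}
iter 2: done
  S: {a,b}  A: {b}  B: {a}

FOLLOW iteration:
seed FOLLOW(S) with $
iter 1:
  B→B a: FOLLOW(B) ⊇ FIRST(a) = {a}; new: +{a}
  B→a S: FOLLOW(S) ⊇ FOLLOW(B) ⊇ {a}; new: +{a}
  S→B B: FOLLOW(B) ⊇ FOLLOW(S) ⊇ {$,a}; new: +{$}
  S→b A: FOLLOW(A) ⊇ FOLLOW(S) ⊇ {$,a}; new: +{$,a}
  FOLLOW(S)={$,a}  FOLLOW(A)={$,a}  FOLLOW(B)={$,a}
iter 2: — fixpoint
  FOLLOW(S)={$,a}  FOLLOW(A)={$,a}  FOLLOW(B)={$,a}

FOLLOW(B) = ["$", "a"]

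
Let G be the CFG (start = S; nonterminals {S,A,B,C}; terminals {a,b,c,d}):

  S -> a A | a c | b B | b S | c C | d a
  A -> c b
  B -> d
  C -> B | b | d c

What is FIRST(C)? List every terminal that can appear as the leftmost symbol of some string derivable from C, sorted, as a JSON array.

Compute FIRST by fixpoint:
round 1:
  A via A→c b: +{c}
  B via B→d: +{d}
  C via C→B: +{d}
  C via C→b: +{b}
  S via S→a A: +{a}
  S via S→b B: +{b}
  S via S→c C: +{c}
  S via S→d a: +{d}
  S: {a,b,c,d}  A: {c}  B: {d}  C: {b,d}
round 2: (no change)
  S: {a,b,c,d}  A: {c}  B: {d}  C: {b,d}

FIRST(C) = ["b", "d"]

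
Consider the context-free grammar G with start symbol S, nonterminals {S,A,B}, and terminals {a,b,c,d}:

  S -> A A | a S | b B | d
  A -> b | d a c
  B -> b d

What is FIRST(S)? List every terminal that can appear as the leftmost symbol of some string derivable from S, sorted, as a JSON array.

Compute FIRST by fixpoint:
pass 1:
  A via A→b: +{b}
  A via A→d a c: +{d}
  B via B→b d: +{b}
  S via S→A A: +{b,d}
  S via S→a S: +{a}
  FIRST(S)={a,b,d}  FIRST(A)={b,d}  FIRST(B)={b}
pass 2: (stable)
  FIRST(S)={a,b,d}  FIRST(A)={b,d}  FIRST(B)={b}

FIRST(S) = ["a", "b", "d"]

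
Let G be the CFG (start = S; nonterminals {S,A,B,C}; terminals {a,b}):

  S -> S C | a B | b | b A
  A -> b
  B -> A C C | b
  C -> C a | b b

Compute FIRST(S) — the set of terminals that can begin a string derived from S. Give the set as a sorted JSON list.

Compute FIRST by fixpoint:
iter 1:
  A via A→b: +{b}
  B via B→A C C: +{b}
  C via C→b b: +{b}
  S via S→a B: +{a}
  S via S→b: +{b}
  FIRST(S)={a,b}  FIRST(A)={b}  FIRST(B)={b}  FIRST(C)={b}
iter 2: (stable)
  FIRST(S)={a,b}  FIRST(A)={b}  FIRST(B)={b}  FIRST(C)={b}

FIRST(S) = ["a", "b"]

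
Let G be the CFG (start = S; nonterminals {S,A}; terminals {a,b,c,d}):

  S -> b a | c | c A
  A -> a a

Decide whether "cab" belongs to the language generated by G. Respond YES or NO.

Convert to CNF:
  S -> T1 T0 | T2 A | c
  A -> T0 T0
  T0 -> a
  T1 -> b
  T2 -> c

CYK fill:
  [0..0]={S,T2}  "c"  orig:{S}
  [1..1]={T0}  "a"  orig:{}
  [2..2]={T1}  "b"  orig:{}
  [0..1]=∅  "ca"
  [1..2]=∅  "ab"
  [0..2]=∅  "cab"

S ∉ T[0,2] ⇒ NO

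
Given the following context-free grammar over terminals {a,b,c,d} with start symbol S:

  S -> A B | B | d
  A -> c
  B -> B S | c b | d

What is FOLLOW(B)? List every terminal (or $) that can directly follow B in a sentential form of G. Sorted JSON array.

Compute FIRST by fixpoint:
pass 1:
  A via A→c: +{c}
  B via B→c b: +{c}
  B via B→d: +{d}
  S via S→A B: +{c}
  S via S→B: +{d}
  FIRST[S]={c,d}  FIRST[A]={c}  FIRST[B]={c,d}
pass 2: — fixpoint
  FIRST[S]={c,d}  FIRST[A]={c}  FIRST[B]={c,d}

FOLLOW iteration:
seed FOLLOW(S) with $
pass 1:
  B→B S: FOLLOW(B) ⊇ FIRST(S) = {c,d}; new: +{c,d}
  B→B S: FOLLOW(S) ⊇ FOLLOW(B) ⊇ {c,d}; new: +{c,d}
  S→A B: FOLLOW(A) ⊇ FIRST(B) = {c,d}; new: +{c,d}
  S→A B: FOLLOW(B) ⊇ FOLLOW(S) ⊇ {$,c,d}; new: +{$}
  FOLLOW(S)={$,c,d}  FOLLOW(A)={c,d}  FOLLOW(B)={$,c,d}
pass 2: done
  FOLLOW(S)={$,c,d}  FOLLOW(A)={c,d}  FOLLOW(B)={$,c,d}

FOLLOW(B) = ["$", "c", "d"]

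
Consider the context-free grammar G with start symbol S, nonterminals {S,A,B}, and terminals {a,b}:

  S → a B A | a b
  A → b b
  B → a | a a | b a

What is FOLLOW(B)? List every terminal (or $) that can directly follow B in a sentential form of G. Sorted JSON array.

FIRST iteration:
pass 1:
  A via A→b b: +{b}
  B via B→a: +{a}
  B via B→b a: +{b}
  S via S→a B A: +{a}
  S: {a}  A: {b}  B: {a,b}
pass 2: (no change)
  S: {a}  A: {b}  B: {a,b}

FOLLOW iteration:
initialize: $ ∈ FOLLOW(S)
iter 1:
  S→a B A: FOLLOW(B) ⊇ FIRST(A) = {b}; new: +{b}
  S→a B A: FOLLOW(A) ⊇ FOLLOW(S) ⊇ {$}; new: +{$}
  FOLLOW(S)={$}  FOLLOW(A)={$}  FOLLOW(B)={b}
iter 2: (stable)
  FOLLOW(S)={$}  FOLLOW(A)={$}  FOLLOW(B)={b}

FOLLOW(B) = ["b"]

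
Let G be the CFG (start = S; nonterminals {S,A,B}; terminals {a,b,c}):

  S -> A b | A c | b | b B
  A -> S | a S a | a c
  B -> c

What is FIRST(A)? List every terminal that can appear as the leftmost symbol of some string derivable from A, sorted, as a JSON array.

FIRST sets, iterate to fixpoint:
pass 1:
  A via A→a S a: +{a}
  B via B→c: +{c}
  S via S→A b: +{a}
  S via S→b: +{b}
  FIRST(S)={a,b}  FIRST(A)={a}  FIRST(B)={c}
pass 2:
  A via A→S: +{b}
  FIRST(S)={a,b}  FIRST(A)={a,b}  FIRST(B)={c}
pass 3: (stable)
  FIRST(S)={a,b}  FIRST(A)={a,b}  FIRST(B)={c}

FIRST(A) = ["a", "b"]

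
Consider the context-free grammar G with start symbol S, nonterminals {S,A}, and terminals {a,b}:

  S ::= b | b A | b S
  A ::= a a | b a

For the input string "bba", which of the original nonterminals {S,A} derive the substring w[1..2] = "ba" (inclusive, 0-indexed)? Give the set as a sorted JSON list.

CNF form of G:
  S -> T1 A | T1 S | b
  A -> T0 T0 | T1 T0
  T0 -> a
  T1 -> b

CYK fill, restricted to cells inside w[1..2]:
  cell(1,1) b: {S,T1}  orig:{S}
  cell(2,2) a: {T0}  orig:{}
  cell(1,2) ba: {A}

Original NTs in T[1,2] deriving "ba": ["A"]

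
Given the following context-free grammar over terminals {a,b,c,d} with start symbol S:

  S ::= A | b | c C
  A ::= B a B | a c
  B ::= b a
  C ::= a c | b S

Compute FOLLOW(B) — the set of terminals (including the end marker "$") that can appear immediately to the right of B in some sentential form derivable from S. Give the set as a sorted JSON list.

Compute FIRST by fixpoint:
[1]
  A via A→a c: +{a}
  B via B→b a: +{b}
  C via C→a c: +{a}
  C via C→b S: +{b}
  S via S→A: +{a}
  S via S→b: +{b}
  S via S→c C: +{c}
  FIRST[S]={a,b,c}  FIRST[A]={a}  FIRST[B]={b}  FIRST[C]={a,b}
[2]
  A via A→B a B: +{b}
  FIRST[S]={a,b,c}  FIRST[A]={a,b}  FIRST[B]={b}  FIRST[C]={a,b}
[3] (stable)
  FIRST[S]={a,b,c}  FIRST[A]={a,b}  FIRST[B]={b}  FIRST[C]={a,b}

FOLLOW sets:
seed FOLLOW(S) with $
pass 1:
  A→B a B: FOLLOW(B) ⊇ FIRST(a) = {a}; new: +{a}
  S→A: FOLLOW(A) ⊇ FOLLOW(S) ⊇ {$}; new: +{$}
  S→c C: FOLLOW(C) ⊇ FOLLOW(S) ⊇ {$}; new: +{$}
  S: {$}  A: {$}  B: {a}  C: {$}
pass 2:
  A→B a B: FOLLOW(B) ⊇ FOLLOW(A) ⊇ {$}; new: +{$}
  S: {$}  A: {$}  B: {$,a}  C: {$}
pass 3: done
  S: {$}  A: {$}  B: {$,a}  C: {$}

FOLLOW(B) = ["$", "a"]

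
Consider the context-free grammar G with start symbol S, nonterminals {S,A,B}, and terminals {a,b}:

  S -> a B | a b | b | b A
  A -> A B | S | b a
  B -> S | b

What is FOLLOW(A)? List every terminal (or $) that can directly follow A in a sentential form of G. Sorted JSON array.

Compute FIRST by fixpoint:
pass 1:
  A via A→b a: +{b}
  B via B→b: +{b}
  S via S→a B: +{a}
  S via S→b: +{b}
  FIRST[S]={a,b}  FIRST[A]={b}  FIRST[B]={b}
pass 2:
  A via A→S: +{a}
  B via B→S: +{a}
  FIRST[S]={a,b}  FIRST[A]={a,b}  FIRST[B]={a,b}
pass 3: (stable)
  FIRST[S]={a,b}  FIRST[A]={a,b}  FIRST[B]={a,b}

FOLLOW sets:
seed FOLLOW(S) with $
pass 1:
  A→A B: FOLLOW(A) ⊇ FIRST(B) = {a,b}; new: +{a,b}
  A→A B: FOLLOW(B) ⊇ FOLLOW(A) ⊇ {a,b}; new: +{a,b}
  A→S: FOLLOW(S) ⊇ FOLLOW(A) ⊇ {a,b}; new: +{a,b}
  S→a B: FOLLOW(B) ⊇ FOLLOW(S) ⊇ {$,a,b}; new: +{$}
  S→b A: FOLLOW(A) ⊇ FOLLOW(S) ⊇ {$,a,b}; new: +{$}
  FOLLOW[S]={$,a,b}  FOLLOW[A]={$,a,b}  FOLLOW[B]={$,a,b}
pass 2: done
  FOLLOW[S]={$,a,b}  FOLLOW[A]={$,a,b}  FOLLOW[B]={$,a,b}

FOLLOW(A) = ["$", "a", "b"]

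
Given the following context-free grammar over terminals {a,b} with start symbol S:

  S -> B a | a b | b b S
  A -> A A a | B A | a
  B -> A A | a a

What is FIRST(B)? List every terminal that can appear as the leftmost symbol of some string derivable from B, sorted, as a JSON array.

FIRST sets, iterate to fixpoint:
iter 1:
  A via A→a: +{a}
  B via B→A A: +{a}
  S via S→B a: +{a}
  S via S→b b S: +{b}
  FIRST[S]={a,b}  FIRST[A]={a}  FIRST[B]={a}
iter 2: (stable)
  FIRST[S]={a,b}  FIRST[A]={a}  FIRST[B]={a}

FIRST(B) = ["a"]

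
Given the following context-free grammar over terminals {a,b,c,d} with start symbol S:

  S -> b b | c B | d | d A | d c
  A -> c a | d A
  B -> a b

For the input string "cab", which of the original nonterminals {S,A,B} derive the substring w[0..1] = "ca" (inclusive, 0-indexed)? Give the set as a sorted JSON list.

Convert to CNF:
  S -> T0 B | T2 A | T2 T0 | T3 T3 | d
  A -> T0 T1 | T2 A
  B -> T1 T3
  T0 -> c
  T1 -> a
  T2 -> d
  T3 -> b

CYK fill — only the sub-triangle for w[0..1]:
  cell(0,0) c: {T0}  orig:{}
  cell(1,1) a: {T1}  orig:{}
  cell(0,1) ca: {A}

Original NTs in T[0,1] deriving "ca": ["A"]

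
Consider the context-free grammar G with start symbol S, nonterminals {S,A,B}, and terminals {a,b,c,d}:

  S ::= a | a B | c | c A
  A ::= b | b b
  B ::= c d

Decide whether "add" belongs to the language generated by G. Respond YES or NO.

Convert to CNF:
  S -> T1 A | T3 B | a | c
  A -> T0 T0 | b
  B -> T1 T2
  T0 -> b
  T1 -> c
  T2 -> d
  T3 -> a

CYK fill:
  [0..0]={S,T3}  "a"  orig:{S}
  [1..1]={T2}  "d"  orig:{}
  [2..2]={T2}  "d"  orig:{}
  [0..1]=∅  "ad"
  [1..2]=∅  "dd"
  [0..2]=∅  "add"

S ∉ T[0,2] ⇒ NO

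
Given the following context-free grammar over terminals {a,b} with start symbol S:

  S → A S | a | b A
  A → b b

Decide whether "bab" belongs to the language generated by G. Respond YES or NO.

CNF form of G:
  S -> A S | T0 A | a
  A -> T0 T0
  T0 -> b

CYK fill:
  [0..0]={T0}  "b"  orig:{}
  [1..1]={S}  "a"
  [2..2]={T0}  "b"  orig:{}
  [0..1]=∅  "ba"
  [1..2]=∅  "ab"
  [0..2]=∅  "bab"

S ∉ T[0,2] ⇒ NO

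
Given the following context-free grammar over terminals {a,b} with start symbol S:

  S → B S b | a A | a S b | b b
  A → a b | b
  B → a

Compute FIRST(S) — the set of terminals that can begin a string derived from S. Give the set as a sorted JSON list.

FIRST iteration:
[1]
  A via A→a b: +{a}
  A via A→b: +{b}
  B via B→a: +{a}
  S via S→B S b: +{a}
  S via S→b b: +{b}
  S: {a,b}  A: {a,b}  B: {a}
[2] (stable)
  S: {a,b}  A: {a,b}  B: {a}

FIRST(S) = ["a", "b"]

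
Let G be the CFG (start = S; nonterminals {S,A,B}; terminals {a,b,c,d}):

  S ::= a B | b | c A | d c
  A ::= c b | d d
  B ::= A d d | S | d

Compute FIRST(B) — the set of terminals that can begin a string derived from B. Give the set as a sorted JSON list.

FIRST iteration:
[1]
  A via A→c b: +{c}
  A via A→d d: +{d}
  B via B→A d d: +{c,d}
  S via S→a B: +{a}
  S via S→b: +{b}
  S via S→c A: +{c}
  S via S→d c: +{d}
  FIRST[S]={a,b,c,d}  FIRST[A]={c,d}  FIRST[B]={c,d}
[2]
  B via B→S: +{a,b}
  FIRST[S]={a,b,c,d}  FIRST[A]={c,d}  FIRST[B]={a,b,c,d}
[3] — fixpoint
  FIRST[S]={a,b,c,d}  FIRST[A]={c,d}  FIRST[B]={a,b,c,d}

FIRST(B) = ["a", "b", "c", "d"]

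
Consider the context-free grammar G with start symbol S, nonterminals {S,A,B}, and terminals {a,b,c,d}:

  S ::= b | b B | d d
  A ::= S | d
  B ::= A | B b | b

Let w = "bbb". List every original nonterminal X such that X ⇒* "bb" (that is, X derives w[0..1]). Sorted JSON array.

CNF form of G:
  S -> T0 B | T1 T1 | b
  A -> T0 B | T1 T1 | b | d
  B -> B T0 | T0 B | T1 T1 | b | d
  T0 -> b
  T1 -> d

Fill CYK table bottom-up (cells [i..j] with 0 ≤ i ≤ j ≤ 1 only):
  T[0,0] 'b' = {A,B,S,T0}  orig:{A,B,S}
  T[1,1] 'b' = {A,B,S,T0}  orig:{A,B,S}
  T[0,1] 'bb' = {A,B,S}

Original NTs in T[0,1] deriving "bb": ["A", "B", "S"]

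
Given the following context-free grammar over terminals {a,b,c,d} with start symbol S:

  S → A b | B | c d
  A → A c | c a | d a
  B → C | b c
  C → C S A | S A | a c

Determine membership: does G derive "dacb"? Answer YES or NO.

CNF form of G:
  S -> A T3 | C X6 | S A | T0 T2 | T1 T0 | T3 T0
  A -> A T0 | T0 T1 | T2 T1
  B -> C X4 | S A | T1 T0 | T3 T0
  C -> C X5 | S A | T1 T0
  T0 -> c
  T1 -> a
  T2 -> d
  T3 -> b
  X4 -> S A
  X5 -> S A
  X6 -> S A

CYK fill:
  [0..0]={T2}  "d"  orig:{}
  [1..1]={T1}  "a"  orig:{}
  [2..2]={T0}  "c"  orig:{}
  [3..3]={T3}  "b"  orig:{}
  [0..1]={A}  "da"
  [1..2]={B,C,S}  "ac"
  [2..3]=∅  "cb"
  [0..2]={A}  "dac"
  [1..3]=∅  "acb"
  [0..3]={S}  "dacb"

S ∈ T[0,3] ⇒ YES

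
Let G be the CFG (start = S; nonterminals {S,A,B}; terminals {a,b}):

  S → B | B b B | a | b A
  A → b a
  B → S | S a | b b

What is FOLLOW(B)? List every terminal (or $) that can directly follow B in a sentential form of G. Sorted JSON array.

Compute FIRST by fixpoint:
round 1:
  A via A→b a: +{b}
  B via B→b b: +{b}
  S via S→B: +{b}
  S via S→a: +{a}
  FIRST(S)={a,b}  FIRST(A)={b}  FIRST(B)={b}
round 2:
  B via B→S: +{a}
  FIRST(S)={a,b}  FIRST(A)={b}  FIRST(B)={a,b}
round 3: — fixpoint
  FIRST(S)={a,b}  FIRST(A)={b}  FIRST(B)={a,b}

FOLLOW iteration:
seed FOLLOW(S) with $
round 1:
  B→S a: FOLLOW(S) ⊇ FIRST(a) = {a}; new: +{a}
  S→B: FOLLOW(B) ⊇ FOLLOW(S) ⊇ {$,a}; new: +{$,a}
  S→B b B: FOLLOW(B) ⊇ FIRST(b) = {b}; new: +{b}
  S→b A: FOLLOW(A) ⊇ FOLLOW(S) ⊇ {$,a}; new: +{$,a}
  FOLLOW(S)={$,a}  FOLLOW(A)={$,a}  FOLLOW(B)={$,a,b}
round 2:
  B→S: FOLLOW(S) ⊇ FOLLOW(B) ⊇ {$,a,b}; new: +{b}
  S→b A: FOLLOW(A) ⊇ FOLLOW(S) ⊇ {$,a,b}; new: +{b}
  FOLLOW(S)={$,a,b}  FOLLOW(A)={$,a,b}  FOLLOW(B)={$,a,b}
round 3: — fixpoint
  FOLLOW(S)={$,a,b}  FOLLOW(A)={$,a,b}  FOLLOW(B)={$,a,b}

FOLLOW(B) = ["$", "a", "b"]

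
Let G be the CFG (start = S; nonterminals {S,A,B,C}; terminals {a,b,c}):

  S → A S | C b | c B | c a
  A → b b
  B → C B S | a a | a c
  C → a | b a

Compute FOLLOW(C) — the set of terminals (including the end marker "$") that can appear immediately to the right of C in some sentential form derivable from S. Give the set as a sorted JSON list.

Compute FIRST by fixpoint:
[1]
  A via A→b b: +{b}
  B via B→a a: +{a}
  C via C→a: +{a}
  C via C→b a: +{b}
  S via S→A S: +{b}
  S via S→C b: +{a}
  S via S→c B: +{c}
  FIRST[S]={a,b,c}  FIRST[A]={b}  FIRST[B]={a}  FIRST[C]={a,b}
[2]
  B via B→C B S: +{b}
  FIRST[S]={a,b,c}  FIRST[A]={b}  FIRST[B]={a,b}  FIRST[C]={a,b}
[3] (no change)
  FIRST[S]={a,b,c}  FIRST[A]={b}  FIRST[B]={a,b}  FIRST[C]={a,b}

FOLLOW sets:
seed FOLLOW(S) with $
iter 1:
  B→C B S: FOLLOW(C) ⊇ FIRST(B) = {a,b}; new: +{a,b}
  B→C B S: FOLLOW(B) ⊇ FIRST(S) = {a,b,c}; new: +{a,b,c}
  B→C B S: FOLLOW(S) ⊇ FOLLOW(B) ⊇ {a,b,c}; new: +{a,b,c}
  S→A S: FOLLOW(A) ⊇ FIRST(S) = {a,b,c}; new: +{a,b,c}
  S→c B: FOLLOW(B) ⊇ FOLLOW(S) ⊇ {$,a,b,c}; new: +{$}
  S: {$,a,b,c}  A: {a,b,c}  B: {$,a,b,c}  C: {a,b}
iter 2: (no change)
  S: {$,a,b,c}  A: {a,b,c}  B: {$,a,b,c}  C: {a,b}

FOLLOW(C) = ["a", "b"]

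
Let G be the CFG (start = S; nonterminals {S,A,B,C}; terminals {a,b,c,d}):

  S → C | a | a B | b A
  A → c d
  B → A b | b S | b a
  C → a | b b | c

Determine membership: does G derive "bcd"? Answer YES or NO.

CNF form of G:
  S -> T2 A | T2 T2 | T3 B | a | c
  A -> T0 T1
  B -> A T2 | T2 S | T2 T3
  C -> T2 T2 | a | c
  T0 -> c
  T1 -> d
  T2 -> b
  T3 -> a

CYK fill:
  [0..0]={T2}  "b"  orig:{}
  [1..1]={C,S,T0}  "c"  orig:{C,S}
  [2..2]={T1}  "d"  orig:{}
  [0..1]={B}  "bc"
  [1..2]={A}  "cd"
  [0..2]={S}  "bcd"

S ∈ T[0,2] ⇒ YES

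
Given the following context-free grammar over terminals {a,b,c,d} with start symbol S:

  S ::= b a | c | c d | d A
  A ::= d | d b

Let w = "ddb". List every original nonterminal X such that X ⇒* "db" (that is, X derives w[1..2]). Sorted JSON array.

CNF form of G:
  S -> T0 A | T1 T2 | T3 T0 | c
  A -> T0 T1 | d
  T0 -> d
  T1 -> b
  T2 -> a
  T3 -> c

CYK table (by increasing span), restricted to cells inside w[1..2]:
  cell(1,1) d: {A,T0}  orig:{A}
  cell(2,2) b: {T1}  orig:{}
  cell(1,2) db: {A}

Original NTs in T[1,2] deriving "db": ["A"]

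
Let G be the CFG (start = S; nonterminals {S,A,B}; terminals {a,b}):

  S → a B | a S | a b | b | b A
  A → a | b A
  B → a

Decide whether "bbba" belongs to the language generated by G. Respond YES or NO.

CNF form of G:
  S -> T0 A | T1 B | T1 S | T1 T0 | b
  A -> T0 A | a
  B -> a
  T0 -> b
  T1 -> a

CYK table (by increasing span):
  cell(0,0) b: {S,T0}  orig:{S}
  cell(1,1) b: {S,T0}  orig:{S}
  cell(2,2) b: {S,T0}  orig:{S}
  cell(3,3) a: {A,B,T1}  orig:{A,B}
  cell(0,1) bb: ∅
  cell(1,2) bb: ∅
  cell(2,3) ba: {A,S}
  cell(0,2) bbb: ∅
  cell(1,3) bba: {A,S}
  cell(0,3) bbba: {A,S}

S ∈ T[0,3] ⇒ YES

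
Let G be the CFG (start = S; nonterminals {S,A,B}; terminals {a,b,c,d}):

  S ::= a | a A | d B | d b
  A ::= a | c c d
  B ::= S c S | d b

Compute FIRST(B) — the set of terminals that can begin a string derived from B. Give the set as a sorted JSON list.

FIRST iteration:
round 1:
  A via A→a: +{a}
  A via A→c c d: +{c}
  B via B→d b: +{d}
  S via S→a: +{a}
  S via S→d B: +{d}
  S: {a,d}  A: {a,c}  B: {d}
round 2:
  B via B→S c S: +{a}
  S: {a,d}  A: {a,c}  B: {a,d}
round 3: (no change)
  S: {a,d}  A: {a,c}  B: {a,d}

FIRST(B) = ["a", "d"]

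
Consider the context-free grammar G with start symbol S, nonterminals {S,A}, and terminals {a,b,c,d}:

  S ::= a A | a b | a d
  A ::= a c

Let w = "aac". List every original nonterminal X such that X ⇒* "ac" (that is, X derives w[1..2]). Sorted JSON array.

CNF form of G:
  S -> T0 A | T0 T2 | T0 T3
  A -> T0 T1
  T0 -> a
  T1 -> c
  T2 -> b
  T3 -> d

CYK table (by increasing span) — only the sub-triangle for w[1..2]:
  [1..1]={T0}  "a"  orig:{}
  [2..2]={T1}  "c"  orig:{}
  [1..2]={A}  "ac"

Original NTs in T[1,2] deriving "ac": ["A"]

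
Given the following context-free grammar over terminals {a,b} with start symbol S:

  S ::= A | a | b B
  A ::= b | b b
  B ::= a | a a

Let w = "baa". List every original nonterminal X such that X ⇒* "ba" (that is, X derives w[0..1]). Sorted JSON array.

CNF form of G:
  S -> T0 B | T0 T0 | a | b
  A -> T0 T0 | b
  B -> T1 T1 | a
  T0 -> b
  T1 -> a

CYK table (by increasing span) — only the sub-triangle for w[0..1]:
  cell(0,0) b: {A,S,T0}  orig:{A,S}
  cell(1,1) a: {B,S,T1}  orig:{B,S}
  cell(0,1) ba: {S}

Original NTs in T[0,1] deriving "ba": ["S"]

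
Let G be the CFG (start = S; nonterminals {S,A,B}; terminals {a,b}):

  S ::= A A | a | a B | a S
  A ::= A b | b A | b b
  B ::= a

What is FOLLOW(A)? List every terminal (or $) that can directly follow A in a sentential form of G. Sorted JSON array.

Compute FIRST by fixpoint:
[1]
  A via A→b A: +{b}
  B via B→a: +{a}
  S via S→A A: +{b}
  S via S→a: +{a}
  FIRST[S]={a,b}  FIRST[A]={b}  FIRST[B]={a}
[2] (no change)
  FIRST[S]={a,b}  FIRST[A]={b}  FIRST[B]={a}

Compute FOLLOW by fixpoint:
seed FOLLOW(S) with $
[1]
  A→A b: FOLLOW(A) ⊇ FIRST(b) = {b}; new: +{b}
  S→A A: FOLLOW(A) ⊇ FOLLOW(S) ⊇ {$}; new: +{$}
  S→a B: FOLLOW(B) ⊇ FOLLOW(S) ⊇ {$}; new: +{$}
  S: {$}  A: {$,b}  B: {$}
[2] done
  S: {$}  A: {$,b}  B: {$}

FOLLOW(A) = ["$", "b"]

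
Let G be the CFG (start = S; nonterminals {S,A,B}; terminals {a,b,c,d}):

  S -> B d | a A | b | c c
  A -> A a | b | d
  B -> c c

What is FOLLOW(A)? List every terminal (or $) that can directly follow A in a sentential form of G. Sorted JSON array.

FIRST sets, iterate to fixpoint:
[1]
  A via A→b: +{b}
  A via A→d: +{d}
  B via B→c c: +{c}
  S via S→B d: +{c}
  S via S→a A: +{a}
  S via S→b: +{b}
  FIRST(S)={a,b,c}  FIRST(A)={b,d}  FIRST(B)={c}
[2] (stable)
  FIRST(S)={a,b,c}  FIRST(A)={b,d}  FIRST(B)={c}

FOLLOW iteration:
initialize: $ ∈ FOLLOW(S)
iter 1:
  A→A a: FOLLOW(A) ⊇ FIRST(a) = {a}; new: +{a}
  S→B d: FOLLOW(B) ⊇ FIRST(d) = {d}; new: +{d}
  S→a A: FOLLOW(A) ⊇ FOLLOW(S) ⊇ {$}; new: +{$}
  FOLLOW[S]={$}  FOLLOW[A]={$,a}  FOLLOW[B]={d}
iter 2: (stable)
  FOLLOW[S]={$}  FOLLOW[A]={$,a}  FOLLOW[B]={d}

FOLLOW(A) = ["$", "a"]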